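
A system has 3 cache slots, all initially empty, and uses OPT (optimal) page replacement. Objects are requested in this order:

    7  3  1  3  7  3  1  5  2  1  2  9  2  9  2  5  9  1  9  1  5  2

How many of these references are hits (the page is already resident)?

14

7 -> miss, frames [7]
3 -> miss, frames [7, 3]
1 -> miss, frames [7, 3, 1]
3 -> hit
7 -> hit
3 -> hit
1 -> hit
5 -> miss, evict 3, frames [7, 1, 5]
2 -> miss, evict 7, frames [1, 5, 2]
1 -> hit
2 -> hit
9 -> miss, evict 1, frames [5, 2, 9]
2 -> hit
9 -> hit
2 -> hit
5 -> hit
9 -> hit
1 -> miss, evict 2, frames [5, 9, 1]
9 -> hit
1 -> hit
5 -> hit
2 -> miss, evict 1, frames [5, 9, 2]
Hits: 14.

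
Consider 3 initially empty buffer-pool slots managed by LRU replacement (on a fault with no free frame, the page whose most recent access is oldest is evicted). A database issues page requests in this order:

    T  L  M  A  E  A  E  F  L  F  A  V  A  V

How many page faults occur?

9

T → miss, frames {T}
L → miss, frames {T,L}
M → miss, frames {T,L,M}
A → miss, evict T, frames {L,M,A}
E → miss, evict L, frames {M,A,E}
A → hit
E → hit
F → miss, evict M, frames {A,E,F}
L → miss, evict A, frames {E,F,L}
F → hit
A → miss, evict E, frames {L,F,A}
V → miss, evict L, frames {F,A,V}
A → hit
V → hit
Page faults: 9.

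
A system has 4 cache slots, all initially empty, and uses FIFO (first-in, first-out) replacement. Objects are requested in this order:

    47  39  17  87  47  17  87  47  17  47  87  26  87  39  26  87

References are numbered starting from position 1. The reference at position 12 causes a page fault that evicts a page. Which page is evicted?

47

pos 1: 47 → miss, frames [47]
pos 2: 39 → miss, frames [47, 39]
pos 3: 17 → miss, frames [47, 39, 17]
pos 4: 87 → miss, frames [47, 39, 17, 87]
pos 5: 47 → hit
pos 6: 17 → hit
pos 7: 87 → hit
pos 8: 47 → hit
pos 9: 17 → hit
pos 10: 47 → hit
pos 11: 87 → hit
pos 12: 26 → miss, evict 47, frames [39, 17, 87, 26]
At position 12, page 47 is evicted.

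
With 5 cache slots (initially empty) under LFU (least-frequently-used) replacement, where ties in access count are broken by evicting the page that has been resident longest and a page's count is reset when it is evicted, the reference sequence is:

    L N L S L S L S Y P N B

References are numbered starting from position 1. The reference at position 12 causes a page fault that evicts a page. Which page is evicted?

Y

pos 1: L -> fault, frames (L)
pos 2: N -> fault, frames (L N)
pos 3: L -> hit
pos 4: S -> fault, frames (L N S)
pos 5: L -> hit
pos 6: S -> hit
pos 7: L -> hit
pos 8: S -> hit
pos 9: Y -> fault, frames (L N S Y)
pos 10: P -> fault, frames (L N S Y P)
pos 11: N -> hit
pos 12: B -> fault, evict Y, frames (L N S P B)
At position 12, page Y is evicted.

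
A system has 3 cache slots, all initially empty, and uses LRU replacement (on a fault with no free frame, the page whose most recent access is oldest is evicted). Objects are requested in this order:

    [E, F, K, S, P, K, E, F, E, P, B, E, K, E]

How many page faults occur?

E → miss, frames [E]
F → miss, frames [E, F]
K → miss, frames [E, F, K]
S → miss, evict E, frames [F, K, S]
P → miss, evict F, frames [K, S, P]
K → hit
E → miss, evict S, frames [P, K, E]
F → miss, evict P, frames [K, E, F]
E → hit
P → miss, evict K, frames [F, E, P]
B → miss, evict F, frames [E, P, B]
E → hit
K → miss, evict P, frames [B, E, K]
E → hit
Page faults: 10.

10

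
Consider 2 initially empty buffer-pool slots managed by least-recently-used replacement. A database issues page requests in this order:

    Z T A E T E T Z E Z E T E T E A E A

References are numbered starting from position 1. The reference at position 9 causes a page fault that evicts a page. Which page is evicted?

pos 1: Z: fault, frames {Z}
pos 2: T: fault, frames {Z,T}
pos 3: A: fault, evict Z, frames {T,A}
pos 4: E: fault, evict T, frames {A,E}
pos 5: T: fault, evict A, frames {E,T}
pos 6: E: hit
pos 7: T: hit
pos 8: Z: fault, evict E, frames {T,Z}
pos 9: E: fault, evict T, frames {Z,E}
At position 9, page T is evicted.

T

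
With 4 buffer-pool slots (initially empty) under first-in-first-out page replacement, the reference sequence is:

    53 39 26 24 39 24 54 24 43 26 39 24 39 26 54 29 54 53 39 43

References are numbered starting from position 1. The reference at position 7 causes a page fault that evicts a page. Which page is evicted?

53

pos 1: 53 → fault, frames {53}
pos 2: 39 → fault, frames {53,39}
pos 3: 26 → fault, frames {53,39,26}
pos 4: 24 → fault, frames {53,39,26,24}
pos 5: 39 → hit
pos 6: 24 → hit
pos 7: 54 → fault, evict 53, frames {39,26,24,54}
At position 7, page 53 is evicted.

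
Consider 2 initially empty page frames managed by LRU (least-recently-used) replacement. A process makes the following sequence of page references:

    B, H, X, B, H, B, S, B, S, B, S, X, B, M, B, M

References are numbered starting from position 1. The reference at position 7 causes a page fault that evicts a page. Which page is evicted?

pos 1: B: fault, frames (B)
pos 2: H: fault, frames (B H)
pos 3: X: fault, evict B, frames (H X)
pos 4: B: fault, evict H, frames (X B)
pos 5: H: fault, evict X, frames (B H)
pos 6: B: hit
pos 7: S: fault, evict H, frames (B S)
At position 7, page H is evicted.

H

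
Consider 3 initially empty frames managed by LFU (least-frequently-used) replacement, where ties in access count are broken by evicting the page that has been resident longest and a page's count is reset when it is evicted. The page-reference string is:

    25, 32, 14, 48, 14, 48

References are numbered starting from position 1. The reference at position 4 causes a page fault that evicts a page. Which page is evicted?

pos 1: 25: miss, frames (25)
pos 2: 32: miss, frames (25 32)
pos 3: 14: miss, frames (25 32 14)
pos 4: 48: miss, evict 25, frames (32 14 48)
At position 4, page 25 is evicted.

25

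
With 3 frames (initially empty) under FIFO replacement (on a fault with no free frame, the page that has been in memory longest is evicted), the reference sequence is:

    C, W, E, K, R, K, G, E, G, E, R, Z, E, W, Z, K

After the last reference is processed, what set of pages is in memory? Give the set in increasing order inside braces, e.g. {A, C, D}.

C: miss, frames {C}
W: miss, frames {C,W}
E: miss, frames {C,W,E}
K: miss, evict C, frames {W,E,K}
R: miss, evict W, frames {E,K,R}
K: hit
G: miss, evict E, frames {K,R,G}
E: miss, evict K, frames {R,G,E}
G: hit
E: hit
R: hit
Z: miss, evict R, frames {G,E,Z}
E: hit
W: miss, evict G, frames {E,Z,W}
Z: hit
K: miss, evict E, frames {Z,W,K}

{K, W, Z}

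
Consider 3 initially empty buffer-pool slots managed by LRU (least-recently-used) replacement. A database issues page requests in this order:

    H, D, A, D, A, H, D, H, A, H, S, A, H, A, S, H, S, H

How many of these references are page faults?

H → fault, frames {H}
D → fault, frames {H,D}
A → fault, frames {H,D,A}
D → hit
A → hit
H → hit
D → hit
H → hit
A → hit
H → hit
S → fault, evict D, frames {A,H,S}
A → hit
H → hit
A → hit
S → hit
H → hit
S → hit
H → hit
Page faults: 4.

4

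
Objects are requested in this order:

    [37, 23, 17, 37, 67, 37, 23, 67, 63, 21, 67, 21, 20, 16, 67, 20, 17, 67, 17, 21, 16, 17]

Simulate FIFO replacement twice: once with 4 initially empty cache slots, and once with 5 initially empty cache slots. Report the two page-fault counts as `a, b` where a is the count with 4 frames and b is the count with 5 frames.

4 frames: F F F . F . . . F F . . F F F . F . . F . . → 11 faults.
5 frames: F F F . F . . . F F . . F F . . F F . . . . → 10 faults.
10 < 11: adding a frame reduced faults, as is typical.

11, 10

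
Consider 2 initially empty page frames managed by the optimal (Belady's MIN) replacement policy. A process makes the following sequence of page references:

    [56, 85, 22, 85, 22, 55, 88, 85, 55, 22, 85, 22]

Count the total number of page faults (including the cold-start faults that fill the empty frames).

56 -> miss, frames {56}
85 -> miss, frames {56,85}
22 -> miss, evict 56, frames {85,22}
85 -> hit
22 -> hit
55 -> miss, evict 22, frames {85,55}
88 -> miss, evict 55, frames {85,88}
85 -> hit
55 -> miss, evict 88, frames {85,55}
22 -> miss, evict 55, frames {85,22}
85 -> hit
22 -> hit
Page faults: 7.

7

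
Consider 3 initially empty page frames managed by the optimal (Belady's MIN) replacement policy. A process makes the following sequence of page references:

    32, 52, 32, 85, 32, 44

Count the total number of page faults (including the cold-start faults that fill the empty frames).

4

32 → fault, frames (32)
52 → fault, frames (32 52)
32 → hit
85 → fault, frames (32 52 85)
32 → hit
44 → fault, evict 85, frames (32 52 44)
Page faults: 4.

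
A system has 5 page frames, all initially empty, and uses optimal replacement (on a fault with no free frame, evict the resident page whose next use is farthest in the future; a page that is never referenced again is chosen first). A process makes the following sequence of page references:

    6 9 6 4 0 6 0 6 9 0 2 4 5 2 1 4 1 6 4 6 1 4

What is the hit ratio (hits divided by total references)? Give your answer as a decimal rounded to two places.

0.68

6 -> miss, frames (6)
9 -> miss, frames (6 9)
6 -> hit
4 -> miss, frames (6 9 4)
0 -> miss, frames (6 9 4 0)
6 -> hit
0 -> hit
6 -> hit
9 -> hit
0 -> hit
2 -> miss, frames (6 9 4 0 2)
4 -> hit
5 -> miss, evict 0, frames (6 9 4 2 5)
2 -> hit
1 -> miss, evict 5, frames (6 9 4 2 1)
4 -> hit
1 -> hit
6 -> hit
4 -> hit
6 -> hit
1 -> hit
4 -> hit
Hits: 15 of 22 references → 15/22 = 0.6818.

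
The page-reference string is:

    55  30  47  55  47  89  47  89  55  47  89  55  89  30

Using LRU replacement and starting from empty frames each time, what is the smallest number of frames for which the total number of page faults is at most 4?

f=1: 14 faults
f=2: 10 faults
f=3: 5 faults
f=4: 4 faults
Smallest f with faults ≤ 4 is 4.

4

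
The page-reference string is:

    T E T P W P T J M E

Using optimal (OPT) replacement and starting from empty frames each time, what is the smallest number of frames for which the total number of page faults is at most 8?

f=1: 10 faults
f=2: 8 faults
f=3: 7 faults
f=4: 6 faults
f=5: 6 faults
f=6: 6 faults
Smallest f with faults ≤ 8 is 2.

2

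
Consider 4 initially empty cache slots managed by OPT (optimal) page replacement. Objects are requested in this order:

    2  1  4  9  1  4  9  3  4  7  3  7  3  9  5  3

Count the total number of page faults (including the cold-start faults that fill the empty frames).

7

2: miss, frames {2}
1: miss, frames {2,1}
4: miss, frames {2,1,4}
9: miss, frames {2,1,4,9}
1: hit
4: hit
9: hit
3: miss, evict 1, frames {2,4,9,3}
4: hit
7: miss, evict 4, frames {2,9,3,7}
3: hit
7: hit
3: hit
9: hit
5: miss, evict 7, frames {2,9,3,5}
3: hit
Page faults: 7.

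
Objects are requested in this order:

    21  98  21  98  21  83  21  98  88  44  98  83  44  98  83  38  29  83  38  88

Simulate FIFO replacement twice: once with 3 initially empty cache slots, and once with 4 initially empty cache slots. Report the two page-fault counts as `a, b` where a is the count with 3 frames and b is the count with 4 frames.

10, 9

3 frames: F F . . . F . . F F F F . . . F F . . F → 10 faults.
4 frames: F F . . . F . . F F . . . . . F F F . F → 9 faults.
9 < 10: adding a frame reduced faults, as is typical.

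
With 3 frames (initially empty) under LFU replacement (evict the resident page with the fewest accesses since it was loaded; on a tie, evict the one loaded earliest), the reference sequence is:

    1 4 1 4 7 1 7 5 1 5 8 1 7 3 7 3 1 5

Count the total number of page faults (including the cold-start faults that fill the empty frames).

1 → fault, frames {1}
4 → fault, frames {1,4}
1 → hit
4 → hit
7 → fault, frames {1,4,7}
1 → hit
7 → hit
5 → fault, evict 4, frames {1,7,5}
1 → hit
5 → hit
8 → fault, evict 7, frames {1,5,8}
1 → hit
7 → fault, evict 8, frames {1,5,7}
3 → fault, evict 7, frames {1,5,3}
7 → fault, evict 3, frames {1,5,7}
3 → fault, evict 7, frames {1,5,3}
1 → hit
5 → hit
Page faults: 9.

9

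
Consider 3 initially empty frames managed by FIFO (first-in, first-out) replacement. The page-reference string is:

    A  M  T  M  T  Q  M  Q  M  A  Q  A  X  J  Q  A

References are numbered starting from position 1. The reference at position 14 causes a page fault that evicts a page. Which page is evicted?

pos 1: A: miss, frames {A}
pos 2: M: miss, frames {A,M}
pos 3: T: miss, frames {A,M,T}
pos 4: M: hit
pos 5: T: hit
pos 6: Q: miss, evict A, frames {M,T,Q}
pos 7: M: hit
pos 8: Q: hit
pos 9: M: hit
pos 10: A: miss, evict M, frames {T,Q,A}
pos 11: Q: hit
pos 12: A: hit
pos 13: X: miss, evict T, frames {Q,A,X}
pos 14: J: miss, evict Q, frames {A,X,J}
At position 14, page Q is evicted.

Q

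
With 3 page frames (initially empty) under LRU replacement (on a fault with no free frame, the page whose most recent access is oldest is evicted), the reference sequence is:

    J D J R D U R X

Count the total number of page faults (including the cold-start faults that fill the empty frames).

J → fault, frames (J)
D → fault, frames (J D)
J → hit
R → fault, frames (D J R)
D → hit
U → fault, evict J, frames (R D U)
R → hit
X → fault, evict D, frames (U R X)
Page faults: 5.

5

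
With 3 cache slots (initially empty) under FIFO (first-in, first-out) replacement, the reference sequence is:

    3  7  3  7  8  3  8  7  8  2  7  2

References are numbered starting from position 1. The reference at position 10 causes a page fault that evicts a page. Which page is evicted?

3

pos 1: 3 → miss, frames [3]
pos 2: 7 → miss, frames [3, 7]
pos 3: 3 → hit
pos 4: 7 → hit
pos 5: 8 → miss, frames [3, 7, 8]
pos 6: 3 → hit
pos 7: 8 → hit
pos 8: 7 → hit
pos 9: 8 → hit
pos 10: 2 → miss, evict 3, frames [7, 8, 2]
At position 10, page 3 is evicted.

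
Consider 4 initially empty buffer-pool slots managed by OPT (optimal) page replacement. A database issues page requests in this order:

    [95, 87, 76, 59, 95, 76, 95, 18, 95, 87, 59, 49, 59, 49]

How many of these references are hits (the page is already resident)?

8

95: fault, frames {95}
87: fault, frames {95,87}
76: fault, frames {95,87,76}
59: fault, frames {95,87,76,59}
95: hit
76: hit
95: hit
18: fault, evict 76, frames {95,87,59,18}
95: hit
87: hit
59: hit
49: fault, evict 18, frames {95,87,59,49}
59: hit
49: hit
Hits: 8.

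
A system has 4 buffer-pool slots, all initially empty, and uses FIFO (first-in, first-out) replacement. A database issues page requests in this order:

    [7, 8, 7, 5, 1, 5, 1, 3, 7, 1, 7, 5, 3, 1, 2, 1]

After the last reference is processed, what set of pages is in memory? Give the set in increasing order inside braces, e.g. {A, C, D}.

7: fault, frames (7)
8: fault, frames (7 8)
7: hit
5: fault, frames (7 8 5)
1: fault, frames (7 8 5 1)
5: hit
1: hit
3: fault, evict 7, frames (8 5 1 3)
7: fault, evict 8, frames (5 1 3 7)
1: hit
7: hit
5: hit
3: hit
1: hit
2: fault, evict 5, frames (1 3 7 2)
1: hit

{1, 2, 3, 7}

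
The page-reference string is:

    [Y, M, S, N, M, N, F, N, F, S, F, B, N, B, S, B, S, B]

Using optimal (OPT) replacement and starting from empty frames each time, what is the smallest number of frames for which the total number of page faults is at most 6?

f=1: 18 faults
f=2: 9 faults
f=3: 6 faults
f=4: 6 faults
f=5: 6 faults
f=6: 6 faults
Smallest f with faults ≤ 6 is 3.

3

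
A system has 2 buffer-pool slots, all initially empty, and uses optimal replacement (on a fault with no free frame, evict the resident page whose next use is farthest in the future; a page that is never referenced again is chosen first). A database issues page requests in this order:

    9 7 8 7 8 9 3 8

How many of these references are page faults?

5

9 -> fault, frames {9}
7 -> fault, frames {9,7}
8 -> fault, evict 9, frames {7,8}
7 -> hit
8 -> hit
9 -> fault, evict 7, frames {8,9}
3 -> fault, evict 9, frames {8,3}
8 -> hit
Page faults: 5.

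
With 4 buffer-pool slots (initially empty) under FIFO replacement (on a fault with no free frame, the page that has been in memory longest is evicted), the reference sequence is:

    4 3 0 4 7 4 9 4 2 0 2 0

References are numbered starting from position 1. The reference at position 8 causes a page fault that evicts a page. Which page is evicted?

pos 1: 4 -> miss, frames {4}
pos 2: 3 -> miss, frames {4,3}
pos 3: 0 -> miss, frames {4,3,0}
pos 4: 4 -> hit
pos 5: 7 -> miss, frames {4,3,0,7}
pos 6: 4 -> hit
pos 7: 9 -> miss, evict 4, frames {3,0,7,9}
pos 8: 4 -> miss, evict 3, frames {0,7,9,4}
At position 8, page 3 is evicted.

3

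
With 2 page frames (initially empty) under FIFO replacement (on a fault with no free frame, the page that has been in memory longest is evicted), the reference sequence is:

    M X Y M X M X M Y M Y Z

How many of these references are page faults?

M → fault, frames {M}
X → fault, frames {M,X}
Y → fault, evict M, frames {X,Y}
M → fault, evict X, frames {Y,M}
X → fault, evict Y, frames {M,X}
M → hit
X → hit
M → hit
Y → fault, evict M, frames {X,Y}
M → fault, evict X, frames {Y,M}
Y → hit
Z → fault, evict Y, frames {M,Z}
Page faults: 8.

8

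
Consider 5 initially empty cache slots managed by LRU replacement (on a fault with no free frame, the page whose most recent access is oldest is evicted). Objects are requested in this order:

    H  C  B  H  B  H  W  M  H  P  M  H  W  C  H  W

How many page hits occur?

9

H: fault, frames {H}
C: fault, frames {H,C}
B: fault, frames {H,C,B}
H: hit
B: hit
H: hit
W: fault, frames {C,B,H,W}
M: fault, frames {C,B,H,W,M}
H: hit
P: fault, evict C, frames {B,W,M,H,P}
M: hit
H: hit
W: hit
C: fault, evict B, frames {P,M,H,W,C}
H: hit
W: hit
Hits: 9.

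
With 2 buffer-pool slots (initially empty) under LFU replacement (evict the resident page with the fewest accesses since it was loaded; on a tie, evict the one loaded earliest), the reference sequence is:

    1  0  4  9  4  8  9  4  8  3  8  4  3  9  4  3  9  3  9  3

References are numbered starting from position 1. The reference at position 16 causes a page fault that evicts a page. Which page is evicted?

pos 1: 1 → fault, frames (1)
pos 2: 0 → fault, frames (1 0)
pos 3: 4 → fault, evict 1, frames (0 4)
pos 4: 9 → fault, evict 0, frames (4 9)
pos 5: 4 → hit
pos 6: 8 → fault, evict 9, frames (4 8)
pos 7: 9 → fault, evict 8, frames (4 9)
pos 8: 4 → hit
pos 9: 8 → fault, evict 9, frames (4 8)
pos 10: 3 → fault, evict 8, frames (4 3)
pos 11: 8 → fault, evict 3, frames (4 8)
pos 12: 4 → hit
pos 13: 3 → fault, evict 8, frames (4 3)
pos 14: 9 → fault, evict 3, frames (4 9)
pos 15: 4 → hit
pos 16: 3 → fault, evict 9, frames (4 3)
At position 16, page 9 is evicted.

9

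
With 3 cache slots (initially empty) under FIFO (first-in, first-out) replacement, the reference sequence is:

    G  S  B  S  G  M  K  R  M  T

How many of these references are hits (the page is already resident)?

3

G → miss, frames (G)
S → miss, frames (G S)
B → miss, frames (G S B)
S → hit
G → hit
M → miss, evict G, frames (S B M)
K → miss, evict S, frames (B M K)
R → miss, evict B, frames (M K R)
M → hit
T → miss, evict M, frames (K R T)
Hits: 3.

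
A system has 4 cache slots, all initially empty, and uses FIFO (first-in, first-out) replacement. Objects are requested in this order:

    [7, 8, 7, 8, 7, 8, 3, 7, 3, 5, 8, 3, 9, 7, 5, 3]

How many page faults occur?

7: miss, frames [7]
8: miss, frames [7, 8]
7: hit
8: hit
7: hit
8: hit
3: miss, frames [7, 8, 3]
7: hit
3: hit
5: miss, frames [7, 8, 3, 5]
8: hit
3: hit
9: miss, evict 7, frames [8, 3, 5, 9]
7: miss, evict 8, frames [3, 5, 9, 7]
5: hit
3: hit
Page faults: 6.

6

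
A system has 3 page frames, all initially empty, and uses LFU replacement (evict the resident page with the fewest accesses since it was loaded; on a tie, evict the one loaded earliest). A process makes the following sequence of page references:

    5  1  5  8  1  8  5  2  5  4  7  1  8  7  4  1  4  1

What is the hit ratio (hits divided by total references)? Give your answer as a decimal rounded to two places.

0.33

5 → fault, frames (5)
1 → fault, frames (5 1)
5 → hit
8 → fault, frames (5 1 8)
1 → hit
8 → hit
5 → hit
2 → fault, evict 1, frames (5 8 2)
5 → hit
4 → fault, evict 2, frames (5 8 4)
7 → fault, evict 4, frames (5 8 7)
1 → fault, evict 7, frames (5 8 1)
8 → hit
7 → fault, evict 1, frames (5 8 7)
4 → fault, evict 7, frames (5 8 4)
1 → fault, evict 4, frames (5 8 1)
4 → fault, evict 1, frames (5 8 4)
1 → fault, evict 4, frames (5 8 1)
Hits: 6 of 18 references → 6/18 = 0.3333.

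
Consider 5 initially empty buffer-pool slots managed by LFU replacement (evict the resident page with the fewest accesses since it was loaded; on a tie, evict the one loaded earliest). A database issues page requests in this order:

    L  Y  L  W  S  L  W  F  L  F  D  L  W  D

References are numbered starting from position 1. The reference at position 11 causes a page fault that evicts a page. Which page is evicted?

pos 1: L → miss, frames {L}
pos 2: Y → miss, frames {L,Y}
pos 3: L → hit
pos 4: W → miss, frames {L,Y,W}
pos 5: S → miss, frames {L,Y,W,S}
pos 6: L → hit
pos 7: W → hit
pos 8: F → miss, frames {L,Y,W,S,F}
pos 9: L → hit
pos 10: F → hit
pos 11: D → miss, evict Y, frames {L,W,S,F,D}
At position 11, page Y is evicted.

Y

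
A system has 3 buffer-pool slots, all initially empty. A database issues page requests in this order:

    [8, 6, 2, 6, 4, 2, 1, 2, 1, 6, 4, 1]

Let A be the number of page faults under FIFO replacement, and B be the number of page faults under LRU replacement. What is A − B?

-1

Under FIFO: F F F . F . F . . F . . → 6 faults.
Under LRU: F F F . F . F . . F F . → 7 faults.
A − B = 6 − 7 = -1.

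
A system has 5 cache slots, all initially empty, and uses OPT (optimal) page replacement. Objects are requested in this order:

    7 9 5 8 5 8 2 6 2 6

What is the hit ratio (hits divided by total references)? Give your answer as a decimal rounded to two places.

7 -> miss, frames {7}
9 -> miss, frames {7,9}
5 -> miss, frames {7,9,5}
8 -> miss, frames {7,9,5,8}
5 -> hit
8 -> hit
2 -> miss, frames {7,9,5,8,2}
6 -> miss, evict 8, frames {7,9,5,2,6}
2 -> hit
6 -> hit
Hits: 4 of 10 references → 4/10 = 0.4000.

0.40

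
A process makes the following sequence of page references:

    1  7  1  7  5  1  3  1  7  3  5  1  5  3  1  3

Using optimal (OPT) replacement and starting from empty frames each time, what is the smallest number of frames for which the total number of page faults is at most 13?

2

f=1: 16 faults
f=2: 8 faults
f=3: 5 faults
f=4: 4 faults
Smallest f with faults ≤ 13 is 2.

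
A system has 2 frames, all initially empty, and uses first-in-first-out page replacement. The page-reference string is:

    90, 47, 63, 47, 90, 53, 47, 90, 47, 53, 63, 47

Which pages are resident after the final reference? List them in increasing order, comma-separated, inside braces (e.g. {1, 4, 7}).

{47, 63}

90 -> miss, frames {90}
47 -> miss, frames {90,47}
63 -> miss, evict 90, frames {47,63}
47 -> hit
90 -> miss, evict 47, frames {63,90}
53 -> miss, evict 63, frames {90,53}
47 -> miss, evict 90, frames {53,47}
90 -> miss, evict 53, frames {47,90}
47 -> hit
53 -> miss, evict 47, frames {90,53}
63 -> miss, evict 90, frames {53,63}
47 -> miss, evict 53, frames {63,47}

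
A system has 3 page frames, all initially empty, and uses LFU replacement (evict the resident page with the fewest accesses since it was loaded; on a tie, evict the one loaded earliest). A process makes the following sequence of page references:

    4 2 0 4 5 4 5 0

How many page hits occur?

4

4: miss, frames (4)
2: miss, frames (4 2)
0: miss, frames (4 2 0)
4: hit
5: miss, evict 2, frames (4 0 5)
4: hit
5: hit
0: hit
Hits: 4.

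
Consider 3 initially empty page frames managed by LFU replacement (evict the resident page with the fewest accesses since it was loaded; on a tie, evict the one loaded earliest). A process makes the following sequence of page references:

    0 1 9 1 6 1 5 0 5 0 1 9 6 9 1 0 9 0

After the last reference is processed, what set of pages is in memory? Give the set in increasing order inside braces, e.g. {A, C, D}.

{0, 1, 9}

0: fault, frames (0)
1: fault, frames (0 1)
9: fault, frames (0 1 9)
1: hit
6: fault, evict 0, frames (1 9 6)
1: hit
5: fault, evict 9, frames (1 6 5)
0: fault, evict 6, frames (1 5 0)
5: hit
0: hit
1: hit
9: fault, evict 5, frames (1 0 9)
6: fault, evict 9, frames (1 0 6)
9: fault, evict 6, frames (1 0 9)
1: hit
0: hit
9: hit
0: hit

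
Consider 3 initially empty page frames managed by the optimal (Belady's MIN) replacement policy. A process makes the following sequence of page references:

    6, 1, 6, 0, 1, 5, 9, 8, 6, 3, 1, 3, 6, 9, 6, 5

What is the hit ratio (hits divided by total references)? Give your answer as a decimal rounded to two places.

6 → miss, frames {6}
1 → miss, frames {6,1}
6 → hit
0 → miss, frames {6,1,0}
1 → hit
5 → miss, evict 0, frames {6,1,5}
9 → miss, evict 5, frames {6,1,9}
8 → miss, evict 9, frames {6,1,8}
6 → hit
3 → miss, evict 8, frames {6,1,3}
1 → hit
3 → hit
6 → hit
9 → miss, evict 3, frames {6,1,9}
6 → hit
5 → miss, evict 9, frames {6,1,5}
Hits: 7 of 16 references → 7/16 = 0.4375.

0.44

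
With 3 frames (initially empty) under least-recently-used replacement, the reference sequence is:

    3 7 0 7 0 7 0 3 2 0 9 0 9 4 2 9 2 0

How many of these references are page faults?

3 -> fault, frames [3]
7 -> fault, frames [3, 7]
0 -> fault, frames [3, 7, 0]
7 -> hit
0 -> hit
7 -> hit
0 -> hit
3 -> hit
2 -> fault, evict 7, frames [0, 3, 2]
0 -> hit
9 -> fault, evict 3, frames [2, 0, 9]
0 -> hit
9 -> hit
4 -> fault, evict 2, frames [0, 9, 4]
2 -> fault, evict 0, frames [9, 4, 2]
9 -> hit
2 -> hit
0 -> fault, evict 4, frames [9, 2, 0]
Page faults: 8.

8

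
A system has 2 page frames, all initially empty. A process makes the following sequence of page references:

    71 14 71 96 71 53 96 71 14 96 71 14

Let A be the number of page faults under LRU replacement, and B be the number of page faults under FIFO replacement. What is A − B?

Under LRU: F F . F . F F F F F F F → 10 faults.
Under FIFO: F F . F F F F F F F F F → 11 faults.
A − B = 10 − 11 = -1.

-1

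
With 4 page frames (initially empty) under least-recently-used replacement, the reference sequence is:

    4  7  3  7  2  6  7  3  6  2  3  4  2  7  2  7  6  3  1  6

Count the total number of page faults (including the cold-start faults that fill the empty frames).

4 -> miss, frames [4]
7 -> miss, frames [4, 7]
3 -> miss, frames [4, 7, 3]
7 -> hit
2 -> miss, frames [4, 3, 7, 2]
6 -> miss, evict 4, frames [3, 7, 2, 6]
7 -> hit
3 -> hit
6 -> hit
2 -> hit
3 -> hit
4 -> miss, evict 7, frames [6, 2, 3, 4]
2 -> hit
7 -> miss, evict 6, frames [3, 4, 2, 7]
2 -> hit
7 -> hit
6 -> miss, evict 3, frames [4, 2, 7, 6]
3 -> miss, evict 4, frames [2, 7, 6, 3]
1 -> miss, evict 2, frames [7, 6, 3, 1]
6 -> hit
Page faults: 10.

10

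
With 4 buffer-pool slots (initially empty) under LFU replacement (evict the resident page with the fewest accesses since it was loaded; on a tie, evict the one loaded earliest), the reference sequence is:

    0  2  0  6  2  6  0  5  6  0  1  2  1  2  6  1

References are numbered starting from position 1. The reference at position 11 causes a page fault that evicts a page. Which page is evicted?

5

pos 1: 0 → fault, frames [0]
pos 2: 2 → fault, frames [0, 2]
pos 3: 0 → hit
pos 4: 6 → fault, frames [0, 2, 6]
pos 5: 2 → hit
pos 6: 6 → hit
pos 7: 0 → hit
pos 8: 5 → fault, frames [0, 2, 6, 5]
pos 9: 6 → hit
pos 10: 0 → hit
pos 11: 1 → fault, evict 5, frames [0, 2, 6, 1]
At position 11, page 5 is evicted.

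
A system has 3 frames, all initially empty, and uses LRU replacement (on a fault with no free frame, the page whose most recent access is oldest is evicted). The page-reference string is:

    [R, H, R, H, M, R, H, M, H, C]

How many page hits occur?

6

R → miss, frames (R)
H → miss, frames (R H)
R → hit
H → hit
M → miss, frames (R H M)
R → hit
H → hit
M → hit
H → hit
C → miss, evict R, frames (M H C)
Hits: 6.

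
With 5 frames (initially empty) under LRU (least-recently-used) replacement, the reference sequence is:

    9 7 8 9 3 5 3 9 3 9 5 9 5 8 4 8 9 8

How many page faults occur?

9 → fault, frames (9)
7 → fault, frames (9 7)
8 → fault, frames (9 7 8)
9 → hit
3 → fault, frames (7 8 9 3)
5 → fault, frames (7 8 9 3 5)
3 → hit
9 → hit
3 → hit
9 → hit
5 → hit
9 → hit
5 → hit
8 → hit
4 → fault, evict 7, frames (3 9 5 8 4)
8 → hit
9 → hit
8 → hit
Page faults: 6.

6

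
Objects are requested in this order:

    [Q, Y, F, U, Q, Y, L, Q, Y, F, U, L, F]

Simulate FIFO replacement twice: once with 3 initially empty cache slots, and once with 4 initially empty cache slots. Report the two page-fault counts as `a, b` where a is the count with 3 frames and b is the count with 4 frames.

3 frames: F F F F F F F . . F F . . → 9 faults.
4 frames: F F F F . . F F F F F F . → 10 faults.
10 > 9: adding a frame increased faults — Belady's anomaly.

9, 10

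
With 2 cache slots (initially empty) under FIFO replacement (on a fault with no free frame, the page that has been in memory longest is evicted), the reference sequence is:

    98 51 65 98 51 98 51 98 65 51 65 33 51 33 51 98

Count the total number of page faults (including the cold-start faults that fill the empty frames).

98: fault, frames (98)
51: fault, frames (98 51)
65: fault, evict 98, frames (51 65)
98: fault, evict 51, frames (65 98)
51: fault, evict 65, frames (98 51)
98: hit
51: hit
98: hit
65: fault, evict 98, frames (51 65)
51: hit
65: hit
33: fault, evict 51, frames (65 33)
51: fault, evict 65, frames (33 51)
33: hit
51: hit
98: fault, evict 33, frames (51 98)
Page faults: 9.

9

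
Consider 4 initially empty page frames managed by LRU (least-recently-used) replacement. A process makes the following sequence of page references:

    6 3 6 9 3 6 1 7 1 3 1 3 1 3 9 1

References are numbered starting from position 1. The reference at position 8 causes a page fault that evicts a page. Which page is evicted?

9

pos 1: 6: miss, frames (6)
pos 2: 3: miss, frames (6 3)
pos 3: 6: hit
pos 4: 9: miss, frames (3 6 9)
pos 5: 3: hit
pos 6: 6: hit
pos 7: 1: miss, frames (9 3 6 1)
pos 8: 7: miss, evict 9, frames (3 6 1 7)
At position 8, page 9 is evicted.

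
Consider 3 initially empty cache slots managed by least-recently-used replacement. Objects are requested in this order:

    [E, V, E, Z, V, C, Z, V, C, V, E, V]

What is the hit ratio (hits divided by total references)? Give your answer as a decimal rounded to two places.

0.58

E → miss, frames (E)
V → miss, frames (E V)
E → hit
Z → miss, frames (V E Z)
V → hit
C → miss, evict E, frames (Z V C)
Z → hit
V → hit
C → hit
V → hit
E → miss, evict Z, frames (C V E)
V → hit
Hits: 7 of 12 references → 7/12 = 0.5833.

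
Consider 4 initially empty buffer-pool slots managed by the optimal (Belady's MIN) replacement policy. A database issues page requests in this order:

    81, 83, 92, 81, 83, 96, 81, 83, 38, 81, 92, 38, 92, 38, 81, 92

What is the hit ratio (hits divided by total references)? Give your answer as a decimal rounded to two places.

0.69

81: miss, frames (81)
83: miss, frames (81 83)
92: miss, frames (81 83 92)
81: hit
83: hit
96: miss, frames (81 83 92 96)
81: hit
83: hit
38: miss, evict 96, frames (81 83 92 38)
81: hit
92: hit
38: hit
92: hit
38: hit
81: hit
92: hit
Hits: 11 of 16 references → 11/16 = 0.6875.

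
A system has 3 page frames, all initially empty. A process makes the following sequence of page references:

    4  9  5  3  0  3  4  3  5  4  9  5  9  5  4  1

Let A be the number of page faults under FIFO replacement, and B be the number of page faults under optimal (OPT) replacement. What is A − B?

1

Under FIFO: F F F F F . F . F . F . . . . F → 9 faults.
Under OPT: F F F F F . . . F . F . . . . F → 8 faults.
A − B = 9 − 8 = 1.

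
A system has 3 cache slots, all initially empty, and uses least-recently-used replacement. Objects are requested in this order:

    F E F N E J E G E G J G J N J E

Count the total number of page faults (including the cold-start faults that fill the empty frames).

F → miss, frames [F]
E → miss, frames [F, E]
F → hit
N → miss, frames [E, F, N]
E → hit
J → miss, evict F, frames [N, E, J]
E → hit
G → miss, evict N, frames [J, E, G]
E → hit
G → hit
J → hit
G → hit
J → hit
N → miss, evict E, frames [G, J, N]
J → hit
E → miss, evict G, frames [N, J, E]
Page faults: 7.

7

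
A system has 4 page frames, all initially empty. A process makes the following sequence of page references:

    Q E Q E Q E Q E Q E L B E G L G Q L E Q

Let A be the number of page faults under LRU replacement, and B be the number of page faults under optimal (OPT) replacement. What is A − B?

1

Under LRU: F F . . . . . . . . F F . F . . F . . . → 6 faults.
Under OPT: F F . . . . . . . . F F . F . . . . . . → 5 faults.
A − B = 6 − 5 = 1.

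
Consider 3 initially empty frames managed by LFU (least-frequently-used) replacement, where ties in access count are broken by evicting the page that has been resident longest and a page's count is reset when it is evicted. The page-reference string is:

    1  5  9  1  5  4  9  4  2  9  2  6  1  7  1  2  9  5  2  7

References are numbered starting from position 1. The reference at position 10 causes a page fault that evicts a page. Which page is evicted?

2

pos 1: 1 → fault, frames (1)
pos 2: 5 → fault, frames (1 5)
pos 3: 9 → fault, frames (1 5 9)
pos 4: 1 → hit
pos 5: 5 → hit
pos 6: 4 → fault, evict 9, frames (1 5 4)
pos 7: 9 → fault, evict 4, frames (1 5 9)
pos 8: 4 → fault, evict 9, frames (1 5 4)
pos 9: 2 → fault, evict 4, frames (1 5 2)
pos 10: 9 → fault, evict 2, frames (1 5 9)
At position 10, page 2 is evicted.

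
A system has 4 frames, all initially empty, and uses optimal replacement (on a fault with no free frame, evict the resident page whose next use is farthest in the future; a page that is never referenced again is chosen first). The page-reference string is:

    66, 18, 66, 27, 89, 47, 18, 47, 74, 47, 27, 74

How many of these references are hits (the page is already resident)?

66 -> miss, frames {66}
18 -> miss, frames {66,18}
66 -> hit
27 -> miss, frames {66,18,27}
89 -> miss, frames {66,18,27,89}
47 -> miss, evict 89, frames {66,18,27,47}
18 -> hit
47 -> hit
74 -> miss, evict 18, frames {66,27,47,74}
47 -> hit
27 -> hit
74 -> hit
Hits: 6.

6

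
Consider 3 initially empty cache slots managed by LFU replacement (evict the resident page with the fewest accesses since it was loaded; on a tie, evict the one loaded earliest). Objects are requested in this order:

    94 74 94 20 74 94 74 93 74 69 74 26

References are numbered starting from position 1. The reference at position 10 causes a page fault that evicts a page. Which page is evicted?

93

pos 1: 94 -> miss, frames [94]
pos 2: 74 -> miss, frames [94, 74]
pos 3: 94 -> hit
pos 4: 20 -> miss, frames [94, 74, 20]
pos 5: 74 -> hit
pos 6: 94 -> hit
pos 7: 74 -> hit
pos 8: 93 -> miss, evict 20, frames [94, 74, 93]
pos 9: 74 -> hit
pos 10: 69 -> miss, evict 93, frames [94, 74, 69]
At position 10, page 93 is evicted.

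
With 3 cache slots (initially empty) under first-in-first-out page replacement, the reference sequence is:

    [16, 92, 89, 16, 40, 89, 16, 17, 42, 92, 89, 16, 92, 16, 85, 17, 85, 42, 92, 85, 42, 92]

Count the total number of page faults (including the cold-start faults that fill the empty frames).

16 → miss, frames (16)
92 → miss, frames (16 92)
89 → miss, frames (16 92 89)
16 → hit
40 → miss, evict 16, frames (92 89 40)
89 → hit
16 → miss, evict 92, frames (89 40 16)
17 → miss, evict 89, frames (40 16 17)
42 → miss, evict 40, frames (16 17 42)
92 → miss, evict 16, frames (17 42 92)
89 → miss, evict 17, frames (42 92 89)
16 → miss, evict 42, frames (92 89 16)
92 → hit
16 → hit
85 → miss, evict 92, frames (89 16 85)
17 → miss, evict 89, frames (16 85 17)
85 → hit
42 → miss, evict 16, frames (85 17 42)
92 → miss, evict 85, frames (17 42 92)
85 → miss, evict 17, frames (42 92 85)
42 → hit
92 → hit
Page faults: 15.

15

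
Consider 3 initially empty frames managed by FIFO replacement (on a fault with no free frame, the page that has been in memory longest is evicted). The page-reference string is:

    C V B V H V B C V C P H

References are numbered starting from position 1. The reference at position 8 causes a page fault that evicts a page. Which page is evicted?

pos 1: C: miss, frames {C}
pos 2: V: miss, frames {C,V}
pos 3: B: miss, frames {C,V,B}
pos 4: V: hit
pos 5: H: miss, evict C, frames {V,B,H}
pos 6: V: hit
pos 7: B: hit
pos 8: C: miss, evict V, frames {B,H,C}
At position 8, page V is evicted.

V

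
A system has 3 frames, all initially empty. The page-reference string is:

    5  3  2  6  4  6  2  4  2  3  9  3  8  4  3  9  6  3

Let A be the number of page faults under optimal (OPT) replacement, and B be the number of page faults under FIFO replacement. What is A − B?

Under OPT: F F F F F . . . . F F . F . . F F . → 10 faults.
Under FIFO: F F F F F . . . . F F . F F F F F . → 12 faults.
A − B = 10 − 12 = -2.

-2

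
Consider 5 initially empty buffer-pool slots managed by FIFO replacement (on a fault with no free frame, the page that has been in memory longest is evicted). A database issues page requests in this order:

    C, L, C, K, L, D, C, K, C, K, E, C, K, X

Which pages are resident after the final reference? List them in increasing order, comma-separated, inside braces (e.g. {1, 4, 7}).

C -> fault, frames (C)
L -> fault, frames (C L)
C -> hit
K -> fault, frames (C L K)
L -> hit
D -> fault, frames (C L K D)
C -> hit
K -> hit
C -> hit
K -> hit
E -> fault, frames (C L K D E)
C -> hit
K -> hit
X -> fault, evict C, frames (L K D E X)

{D, E, K, L, X}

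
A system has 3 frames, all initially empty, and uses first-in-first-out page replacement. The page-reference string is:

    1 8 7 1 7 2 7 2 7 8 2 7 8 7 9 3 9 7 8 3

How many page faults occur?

1 → fault, frames {1}
8 → fault, frames {1,8}
7 → fault, frames {1,8,7}
1 → hit
7 → hit
2 → fault, evict 1, frames {8,7,2}
7 → hit
2 → hit
7 → hit
8 → hit
2 → hit
7 → hit
8 → hit
7 → hit
9 → fault, evict 8, frames {7,2,9}
3 → fault, evict 7, frames {2,9,3}
9 → hit
7 → fault, evict 2, frames {9,3,7}
8 → fault, evict 9, frames {3,7,8}
3 → hit
Page faults: 8.

8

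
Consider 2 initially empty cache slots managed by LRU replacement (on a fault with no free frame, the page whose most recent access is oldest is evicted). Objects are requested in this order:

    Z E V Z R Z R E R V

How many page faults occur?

7

Z → miss, frames {Z}
E → miss, frames {Z,E}
V → miss, evict Z, frames {E,V}
Z → miss, evict E, frames {V,Z}
R → miss, evict V, frames {Z,R}
Z → hit
R → hit
E → miss, evict Z, frames {R,E}
R → hit
V → miss, evict E, frames {R,V}
Page faults: 7.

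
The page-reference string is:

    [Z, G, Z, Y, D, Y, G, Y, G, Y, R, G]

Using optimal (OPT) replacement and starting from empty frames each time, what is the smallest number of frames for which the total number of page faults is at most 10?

2

f=1: 12 faults
f=2: 6 faults
f=3: 5 faults
f=4: 5 faults
f=5: 5 faults
Smallest f with faults ≤ 10 is 2.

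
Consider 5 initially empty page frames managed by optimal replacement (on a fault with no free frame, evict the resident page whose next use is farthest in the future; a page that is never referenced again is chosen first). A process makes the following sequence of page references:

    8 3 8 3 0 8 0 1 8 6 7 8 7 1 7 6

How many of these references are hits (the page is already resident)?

8 → fault, frames (8)
3 → fault, frames (8 3)
8 → hit
3 → hit
0 → fault, frames (8 3 0)
8 → hit
0 → hit
1 → fault, frames (8 3 0 1)
8 → hit
6 → fault, frames (8 3 0 1 6)
7 → fault, evict 0, frames (8 3 1 6 7)
8 → hit
7 → hit
1 → hit
7 → hit
6 → hit
Hits: 10.

10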